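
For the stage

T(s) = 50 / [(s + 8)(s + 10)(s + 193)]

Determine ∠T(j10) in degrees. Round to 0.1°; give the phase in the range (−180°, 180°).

-99.3°

At s = jω = j10:
pole (s+8): 8 + j10 → |·| = √(8²+10²) = √164 ≈ 12.806, ∠ = arctan(10/8) ≈ 51.34°
pole (s+10): 10 + j10 → |·| = √(10²+10²) = √200 ≈ 14.142, ∠ = arctan(10/10) ≈ 45.00°
pole (s+193): 193 + j10 → |·| = √(193²+10²) = √37349 ≈ 193.26, ∠ = arctan(10/193) ≈ 2.97°
∠T = 0.00° − 99.31° = -99.31°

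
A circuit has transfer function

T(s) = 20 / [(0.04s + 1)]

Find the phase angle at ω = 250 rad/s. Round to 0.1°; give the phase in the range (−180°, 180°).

At ω = 250 rad/s:
pole (1 + j250·0.04) = 1 + j10 → |·| ≈ 10.05, ∠ ≈ 84.29°
∠T = (0°) − (84.29°) = -84.29°

-84.3°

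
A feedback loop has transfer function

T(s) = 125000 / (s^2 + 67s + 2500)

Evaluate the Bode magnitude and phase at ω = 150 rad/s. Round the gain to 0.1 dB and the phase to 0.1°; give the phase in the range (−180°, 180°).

14.9 dB, -153.3°

At s = jω = j150:
quadratic: (j150)² + 67·j150 + 2500 = -20000 + j10050 → |·| ≈ 22383, ∠ ≈ 153.32°
|T| = 125000 / 22383 ≈ 5.5846
Gain = 20 log₁₀(5.5846) ≈ 14.94 dB
∠T = 0.00° − 153.32° = -153.32°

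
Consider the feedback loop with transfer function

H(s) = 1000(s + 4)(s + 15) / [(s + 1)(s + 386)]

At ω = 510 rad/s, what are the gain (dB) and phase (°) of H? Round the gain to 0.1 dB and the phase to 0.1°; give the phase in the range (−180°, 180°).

At s = jω = j510:
zero (s+4): 4 + j510 → |·| = √(4²+510²) = √260116 ≈ 510.02, ∠ = arctan(510/4) ≈ 89.55°
zero (s+15): 15 + j510 → |·| = √(15²+510²) = √260325 ≈ 510.22, ∠ = arctan(510/15) ≈ 88.32°
pole (s+1): 1 + j510 → |·| = √(1²+510²) = √260101 ≈ 510, ∠ = arctan(510/1) ≈ 89.89°
pole (s+386): 386 + j510 → |·| = √(386²+510²) = √409096 ≈ 639.61, ∠ = arctan(510/386) ≈ 52.88°
|H| = 1000 · 2.6022e+05 / 3.262e+05 ≈ 797.73
Gain = 20 log₁₀(797.73) ≈ 58.04 dB
∠H = 177.87° − 142.77° = 35.10°

58.0 dB, 35.1°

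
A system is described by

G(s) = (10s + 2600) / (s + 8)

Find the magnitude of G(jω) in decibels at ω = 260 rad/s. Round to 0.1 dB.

Substitute s = j260:
Numerator: 10(j260) + 2600 = 2600 + j2600
Denominator: (j260) + 8 = 8 + j260
|N| = √(2600² + 2600²) ≈ 3677, ∠N ≈ 45.00°
|D| = √(8² + 260²) ≈ 260.12, ∠D ≈ 88.24°
|G| = 3677 / 260.12 ≈ 14.136
Gain = 20 log₁₀(14.136) ≈ 23.01 dB

23.0 dB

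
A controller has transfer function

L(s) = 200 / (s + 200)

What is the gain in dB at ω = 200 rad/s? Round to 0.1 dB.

Substitute s = j200:
Numerator: 200 = 200 + j0
Denominator: (j200) + 200 = 200 + j200
|N| = √(200² + 0²) ≈ 200, ∠N ≈ 0.00°
|D| = √(200² + 200²) ≈ 282.84, ∠D ≈ 45.00°
|L| = 200 / 282.84 ≈ 0.70711
Gain = 20 log₁₀(0.70711) ≈ -3.01 dB

-3.0 dB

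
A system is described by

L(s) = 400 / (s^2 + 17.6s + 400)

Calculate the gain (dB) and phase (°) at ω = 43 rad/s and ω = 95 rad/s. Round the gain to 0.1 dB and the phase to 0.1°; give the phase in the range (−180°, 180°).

At s = jω = j43:
quadratic: (j43)² + 17.6·j43 + 400 = -1449 + j756.8 → |·| ≈ 1634.7, ∠ ≈ 152.42°
|L| = 400 / 1634.7 ≈ 0.24469
Gain = 20 log₁₀(0.24469) ≈ -12.23 dB
∠L = 0.00° − 152.42° = -152.42°

At s = jω = j95:
quadratic: (j95)² + 17.6·j95 + 400 = -8625 + j1672 → |·| ≈ 8785.6, ∠ ≈ 169.03°
|L| = 400 / 8785.6 ≈ 0.045529
Gain = 20 log₁₀(0.045529) ≈ -26.83 dB
∠L = 0.00° − 169.03° = -169.03°

ω = 43: -12.2 dB, -152.4°; ω = 95: -26.8 dB, -169.0°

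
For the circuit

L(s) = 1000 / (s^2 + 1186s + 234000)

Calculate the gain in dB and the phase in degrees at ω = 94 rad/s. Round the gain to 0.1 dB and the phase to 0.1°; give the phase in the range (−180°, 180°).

Substitute s = j94:
Numerator: 1000 = 1000 + j0
Denominator: (j94)^2 + 1186(j94) + 234000 = 225164 + j111484
|N| = √(1000² + 0²) ≈ 1000, ∠N ≈ 0.00°
|D| = √(225164² + 111484²) ≈ 2.5125e+05, ∠D ≈ 26.34°
|L| = 1000 / 2.5125e+05 ≈ 0.0039801
Gain = 20 log₁₀(0.0039801) ≈ -48.00 dB
∠L = 0.00° − 26.34° = -26.34°

-48.0 dB, -26.3°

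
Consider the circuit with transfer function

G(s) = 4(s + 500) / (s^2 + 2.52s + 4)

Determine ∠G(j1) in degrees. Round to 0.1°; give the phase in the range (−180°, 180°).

At s = jω = j1:
zero (s+500): 500 + j1 → |·| = √(500²+1²) = √250001 ≈ 500, ∠ = arctan(1/500) ≈ 0.11°
quadratic: (j1)² + 2.52·j1 + 4 = 3 + j2.52 → |·| ≈ 3.918, ∠ ≈ 40.03°
∠G = 0.11° − 40.03° = -39.92°

-39.9°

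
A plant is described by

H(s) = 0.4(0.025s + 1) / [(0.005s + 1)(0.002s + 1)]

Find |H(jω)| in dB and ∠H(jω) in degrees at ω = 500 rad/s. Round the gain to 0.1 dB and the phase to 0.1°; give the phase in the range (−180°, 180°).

At ω = 500 rad/s:
zero (1 + j500·0.025) = 1 + j12.5 → |·| ≈ 12.54, ∠ ≈ 85.43°
pole (1 + j500·0.005) = 1 + j2.5 → |·| ≈ 2.6926, ∠ ≈ 68.20°
pole (1 + j500·0.002) = 1 + j1 → |·| ≈ 1.4142, ∠ ≈ 45.00°
|H| = 0.4 · 12.54 / (2.6926 · 1.4142) ≈ 1.3173
Gain = 20 log₁₀(1.3173) ≈ 2.39 dB
∠H = (85.43°) − (68.20° + 45.00°) = -27.77°

2.4 dB, -27.8°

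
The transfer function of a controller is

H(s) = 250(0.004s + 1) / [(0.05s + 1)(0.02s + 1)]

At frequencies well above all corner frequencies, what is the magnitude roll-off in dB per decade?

Each pole contributes −20 dB/decade at high frequency; each zero contributes +20 dB/decade.
Net: 1 zero(s) − 2 pole(s) → -20 dB/decade.

-20 dB/decade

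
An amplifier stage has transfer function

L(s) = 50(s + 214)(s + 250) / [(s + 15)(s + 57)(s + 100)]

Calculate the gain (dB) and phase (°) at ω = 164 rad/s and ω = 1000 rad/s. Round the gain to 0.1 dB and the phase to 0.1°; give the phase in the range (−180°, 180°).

At s = jω = j164:
zero (s+214): 214 + j164 → |·| = √(214²+164²) = √72692 ≈ 269.61, ∠ = arctan(164/214) ≈ 37.46°
zero (s+250): 250 + j164 → |·| = √(250²+164²) = √89396 ≈ 298.99, ∠ = arctan(164/250) ≈ 33.26°
pole (s+15): 15 + j164 → |·| = √(15²+164²) = √27121 ≈ 164.68, ∠ = arctan(164/15) ≈ 84.77°
pole (s+57): 57 + j164 → |·| = √(57²+164²) = √30145 ≈ 173.62, ∠ = arctan(164/57) ≈ 70.83°
pole (s+100): 100 + j164 → |·| = √(100²+164²) = √36896 ≈ 192.08, ∠ = arctan(164/100) ≈ 58.63°
|L| = 50 · 80611 / 5.4919e+06 ≈ 0.73391
Gain = 20 log₁₀(0.73391) ≈ -2.69 dB
∠L = 70.72° − 214.23° = -143.51°

At s = jω = j1000:
zero (s+214): 214 + j1000 → |·| = √(214²+1000²) = √1045796 ≈ 1022.6, ∠ = arctan(1000/214) ≈ 77.92°
zero (s+250): 250 + j1000 → |·| = √(250²+1000²) = √1062500 ≈ 1030.8, ∠ = arctan(1000/250) ≈ 75.96°
pole (s+15): 15 + j1000 → |·| = √(15²+1000²) = √1000225 ≈ 1000.1, ∠ = arctan(1000/15) ≈ 89.14°
pole (s+57): 57 + j1000 → |·| = √(57²+1000²) = √1003249 ≈ 1001.6, ∠ = arctan(1000/57) ≈ 86.74°
pole (s+100): 100 + j1000 → |·| = √(100²+1000²) = √1010000 ≈ 1005, ∠ = arctan(1000/100) ≈ 84.29°
|L| = 50 · 1.0541e+06 / 1.0067e+09 ≈ 0.052354
Gain = 20 log₁₀(0.052354) ≈ -25.62 dB
∠L = 153.88° − 260.17° = -106.29°

ω = 164: -2.7 dB, -143.5°; ω = 1000: -25.6 dB, -106.3°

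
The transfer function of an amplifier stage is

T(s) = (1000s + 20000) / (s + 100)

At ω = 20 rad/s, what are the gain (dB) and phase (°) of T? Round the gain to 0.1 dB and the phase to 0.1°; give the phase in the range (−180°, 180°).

48.9 dB, 33.7°

Substitute s = j20:
Numerator: 1000(j20) + 20000 = 20000 + j20000
Denominator: (j20) + 100 = 100 + j20
|N| = √(20000² + 20000²) ≈ 28284, ∠N ≈ 45.00°
|D| = √(100² + 20²) ≈ 101.98, ∠D ≈ 11.31°
|T| = 28284 / 101.98 ≈ 277.35
Gain = 20 log₁₀(277.35) ≈ 48.86 dB
∠T = 45.00° − 11.31° = 33.69°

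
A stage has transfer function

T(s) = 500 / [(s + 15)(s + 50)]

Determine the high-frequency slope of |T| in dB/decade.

-40 dB/decade

Each pole contributes −20 dB/decade at high frequency; each zero contributes +20 dB/decade.
Net: 0 zero(s) − 2 pole(s) → -40 dB/decade.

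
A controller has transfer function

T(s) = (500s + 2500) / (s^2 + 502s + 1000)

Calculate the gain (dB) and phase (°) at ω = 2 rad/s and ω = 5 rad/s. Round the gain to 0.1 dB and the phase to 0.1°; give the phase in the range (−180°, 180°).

ω = 2: 5.6 dB, -23.4°; ω = 5: 2.4 dB, -23.8°

Substitute s = j2:
Numerator: 500(j2) + 2500 = 2500 + j1000
Denominator: (j2)^2 + 502(j2) + 1000 = 996 + j1004
|N| = √(2500² + 1000²) ≈ 2692.6, ∠N ≈ 21.80°
|D| = √(996² + 1004²) ≈ 1414.2, ∠D ≈ 45.23°
|T| = 2692.6 / 1414.2 ≈ 1.904
Gain = 20 log₁₀(1.904) ≈ 5.59 dB
∠T = 21.80° − 45.23° = -23.43°

Substitute s = j5:
Numerator: 500(j5) + 2500 = 2500 + j2500
Denominator: (j5)^2 + 502(j5) + 1000 = 975 + j2510
|N| = √(2500² + 2500²) ≈ 3535.5, ∠N ≈ 45.00°
|D| = √(975² + 2510²) ≈ 2692.7, ∠D ≈ 68.77°
|T| = 3535.5 / 2692.7 ≈ 1.313
Gain = 20 log₁₀(1.313) ≈ 2.37 dB
∠T = 45.00° − 68.77° = -23.77°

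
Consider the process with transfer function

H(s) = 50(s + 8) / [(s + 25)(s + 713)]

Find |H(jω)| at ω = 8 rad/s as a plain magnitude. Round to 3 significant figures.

At s = jω = j8:
zero (s+8): 8 + j8 → |·| = √(8²+8²) = √128 ≈ 11.314, ∠ = arctan(8/8) ≈ 45.00°
pole (s+25): 25 + j8 → |·| = √(25²+8²) = √689 ≈ 26.249, ∠ = arctan(8/25) ≈ 17.74°
pole (s+713): 713 + j8 → |·| = √(713²+8²) = √508433 ≈ 713.04, ∠ = arctan(8/713) ≈ 0.64°
|H| = 50 · 11.314 / 18717 ≈ 0.030224

0.0302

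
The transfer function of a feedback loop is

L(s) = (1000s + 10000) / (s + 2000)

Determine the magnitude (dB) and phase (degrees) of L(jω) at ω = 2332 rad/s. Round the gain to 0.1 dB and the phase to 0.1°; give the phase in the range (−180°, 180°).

57.6 dB, 40.4°

Substitute s = j2332:
Numerator: 1000(j2332) + 10000 = 10000 + j2332000
Denominator: (j2332) + 2000 = 2000 + j2332
|N| = √(10000² + 2332000²) ≈ 2.332e+06, ∠N ≈ 89.75°
|D| = √(2000² + 2332²) ≈ 3072.2, ∠D ≈ 49.38°
|L| = 2.332e+06 / 3072.2 ≈ 759.07
Gain = 20 log₁₀(759.07) ≈ 57.61 dB
∠L = 89.75° − 49.38° = 40.37°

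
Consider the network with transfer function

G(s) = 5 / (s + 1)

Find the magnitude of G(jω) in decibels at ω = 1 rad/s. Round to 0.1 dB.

At s = jω = j1:
pole (s+1): 1 + j1 → |·| = √(1²+1²) = √2 ≈ 1.4142, ∠ = arctan(1/1) ≈ 45.00°
|G| = 5 / 1.4142 ≈ 3.5356
Gain = 20 log₁₀(3.5356) ≈ 10.97 dB

11.0 dB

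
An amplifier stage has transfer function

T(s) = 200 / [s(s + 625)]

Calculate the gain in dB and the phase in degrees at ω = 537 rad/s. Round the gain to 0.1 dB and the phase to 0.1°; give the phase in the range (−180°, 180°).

At s = jω = j537:
pole (s+625): 625 + j537 → |·| = √(625²+537²) = √678994 ≈ 824.01, ∠ = arctan(537/625) ≈ 40.67°
pole at origin: |s| = 537, ∠ = 90.00° (in denominator)
|T| = 200 / 4.4249e+05 ≈ 0.00045199
Gain = 20 log₁₀(0.00045199) ≈ -66.90 dB
∠T = 0.00° − 130.67° = -130.67°

-66.9 dB, -130.7°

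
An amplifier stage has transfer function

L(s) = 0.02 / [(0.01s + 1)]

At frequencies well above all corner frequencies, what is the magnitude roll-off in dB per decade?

-20 dB/decade

Each pole contributes −20 dB/decade at high frequency; each zero contributes +20 dB/decade.
Net: 0 zero(s) − 1 pole(s) → -20 dB/decade.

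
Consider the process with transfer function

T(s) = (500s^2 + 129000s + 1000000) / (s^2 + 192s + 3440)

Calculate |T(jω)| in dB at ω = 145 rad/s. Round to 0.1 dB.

Substitute s = j145:
Numerator: 500(j145)^2 + 129000(j145) + 1000000 = -9512500 + j18705000
Denominator: (j145)^2 + 192(j145) + 3440 = -17585 + j27840
|N| = √(9512500² + 18705000²) ≈ 2.0985e+07, ∠N ≈ 116.96°
|D| = √(17585² + 27840²) ≈ 32929, ∠D ≈ 122.28°
|T| = 2.0985e+07 / 32929 ≈ 637.28
Gain = 20 log₁₀(637.28) ≈ 56.09 dB

56.1 dB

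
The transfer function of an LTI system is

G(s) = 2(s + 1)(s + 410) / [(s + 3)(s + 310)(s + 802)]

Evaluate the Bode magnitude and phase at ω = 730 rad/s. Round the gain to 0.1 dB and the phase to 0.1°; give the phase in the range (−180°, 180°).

-54.2 dB, -48.5°

At s = jω = j730:
zero (s+1): 1 + j730 → |·| = √(1²+730²) = √532901 ≈ 730, ∠ = arctan(730/1) ≈ 89.92°
zero (s+410): 410 + j730 → |·| = √(410²+730²) = √701000 ≈ 837.26, ∠ = arctan(730/410) ≈ 60.68°
pole (s+3): 3 + j730 → |·| = √(3²+730²) = √532909 ≈ 730.01, ∠ = arctan(730/3) ≈ 89.76°
pole (s+310): 310 + j730 → |·| = √(310²+730²) = √629000 ≈ 793.1, ∠ = arctan(730/310) ≈ 66.99°
pole (s+802): 802 + j730 → |·| = √(802²+730²) = √1176104 ≈ 1084.5, ∠ = arctan(730/802) ≈ 42.31°
|G| = 2 · 6.112e+05 / 6.2789e+08 ≈ 0.0019468
Gain = 20 log₁₀(0.0019468) ≈ -54.21 dB
∠G = 150.60° − 199.06° = -48.46°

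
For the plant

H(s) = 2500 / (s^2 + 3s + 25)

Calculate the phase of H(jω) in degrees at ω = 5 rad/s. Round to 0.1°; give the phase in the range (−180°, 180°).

-90.0°

At s = jω = j5:
quadratic: (j5)² + 3·j5 + 25 = 0 + j15 → |·| ≈ 15, ∠ ≈ 90.00°
∠H = 0.00° − 90.00° = -90.00°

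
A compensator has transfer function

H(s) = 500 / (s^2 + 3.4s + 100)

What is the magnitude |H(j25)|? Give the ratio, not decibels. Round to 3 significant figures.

At s = jω = j25:
quadratic: (j25)² + 3.4·j25 + 100 = -525 + j85 → |·| ≈ 531.84, ∠ ≈ 170.80°
|H| = 500 / 531.84 ≈ 0.94013

0.940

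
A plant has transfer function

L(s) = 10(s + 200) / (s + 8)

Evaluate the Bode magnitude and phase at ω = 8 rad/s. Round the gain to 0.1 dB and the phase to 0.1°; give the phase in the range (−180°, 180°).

At s = jω = j8:
zero (s+200): 200 + j8 → |·| = √(200²+8²) = √40064 ≈ 200.16, ∠ = arctan(8/200) ≈ 2.29°
pole (s+8): 8 + j8 → |·| = √(8²+8²) = √128 ≈ 11.314, ∠ = arctan(8/8) ≈ 45.00°
|L| = 10 · 200.16 / 11.314 ≈ 176.91
Gain = 20 log₁₀(176.91) ≈ 44.96 dB
∠L = 2.29° − 45.00° = -42.71°

45.0 dB, -42.7°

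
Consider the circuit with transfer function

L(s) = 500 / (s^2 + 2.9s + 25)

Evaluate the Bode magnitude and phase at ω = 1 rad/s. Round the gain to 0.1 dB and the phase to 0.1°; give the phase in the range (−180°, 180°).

26.3 dB, -6.9°

At s = jω = j1:
quadratic: (j1)² + 2.9·j1 + 25 = 24 + j2.9 → |·| ≈ 24.175, ∠ ≈ 6.89°
|L| = 500 / 24.175 ≈ 20.683
Gain = 20 log₁₀(20.683) ≈ 26.31 dB
∠L = 0.00° − 6.89° = -6.89°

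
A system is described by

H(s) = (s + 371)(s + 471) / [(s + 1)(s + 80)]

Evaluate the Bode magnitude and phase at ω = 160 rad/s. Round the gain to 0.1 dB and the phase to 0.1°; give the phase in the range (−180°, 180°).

At s = jω = j160:
zero (s+371): 371 + j160 → |·| = √(371²+160²) = √163241 ≈ 404.03, ∠ = arctan(160/371) ≈ 23.33°
zero (s+471): 471 + j160 → |·| = √(471²+160²) = √247441 ≈ 497.43, ∠ = arctan(160/471) ≈ 18.76°
pole (s+1): 1 + j160 → |·| = √(1²+160²) = √25601 ≈ 160, ∠ = arctan(160/1) ≈ 89.64°
pole (s+80): 80 + j160 → |·| = √(80²+160²) = √32000 ≈ 178.89, ∠ = arctan(160/80) ≈ 63.43°
|H| = 1 · 2.0098e+05 / 28622 ≈ 7.0219
Gain = 20 log₁₀(7.0219) ≈ 16.93 dB
∠H = 42.09° − 153.07° = -110.98°

16.9 dB, -111.0°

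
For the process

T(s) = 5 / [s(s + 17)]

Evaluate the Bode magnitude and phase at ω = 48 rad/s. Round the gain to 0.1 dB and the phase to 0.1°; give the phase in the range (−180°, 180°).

-53.8 dB, -160.5°

At s = jω = j48:
pole (s+17): 17 + j48 → |·| = √(17²+48²) = √2593 ≈ 50.922, ∠ = arctan(48/17) ≈ 70.50°
pole at origin: |s| = 48, ∠ = 90.00° (in denominator)
|T| = 5 / 2444.3 ≈ 0.0020456
Gain = 20 log₁₀(0.0020456) ≈ -53.78 dB
∠T = 0.00° − 160.50° = -160.50°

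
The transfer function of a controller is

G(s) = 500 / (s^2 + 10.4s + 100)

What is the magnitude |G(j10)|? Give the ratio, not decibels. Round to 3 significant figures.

4.81

At s = jω = j10:
quadratic: (j10)² + 10.4·j10 + 100 = 0 + j104 → |·| ≈ 104, ∠ ≈ 90.00°
|G| = 500 / 104 ≈ 4.8077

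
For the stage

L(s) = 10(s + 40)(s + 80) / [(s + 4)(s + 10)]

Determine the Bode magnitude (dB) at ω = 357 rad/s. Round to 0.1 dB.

At s = jω = j357:
zero (s+40): 40 + j357 → |·| = √(40²+357²) = √129049 ≈ 359.23, ∠ = arctan(357/40) ≈ 83.61°
zero (s+80): 80 + j357 → |·| = √(80²+357²) = √133849 ≈ 365.85, ∠ = arctan(357/80) ≈ 77.37°
pole (s+4): 4 + j357 → |·| = √(4²+357²) = √127465 ≈ 357.02, ∠ = arctan(357/4) ≈ 89.36°
pole (s+10): 10 + j357 → |·| = √(10²+357²) = √127549 ≈ 357.14, ∠ = arctan(357/10) ≈ 88.40°
|L| = 10 · 1.3142e+05 / 1.2751e+05 ≈ 10.307
Gain = 20 log₁₀(10.307) ≈ 20.26 dB

20.3 dB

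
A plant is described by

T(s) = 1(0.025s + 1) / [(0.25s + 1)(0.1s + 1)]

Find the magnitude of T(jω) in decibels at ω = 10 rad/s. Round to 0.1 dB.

-11.4 dB

At ω = 10 rad/s:
zero (1 + j10·0.025) = 1 + j0.25 → |·| ≈ 1.0308, ∠ ≈ 14.04°
pole (1 + j10·0.25) = 1 + j2.5 → |·| ≈ 2.6926, ∠ ≈ 68.20°
pole (1 + j10·0.1) = 1 + j1 → |·| ≈ 1.4142, ∠ ≈ 45.00°
|T| = 1 · 1.0308 / (2.6926 · 1.4142) ≈ 0.2707
Gain = 20 log₁₀(0.2707) ≈ -11.35 dB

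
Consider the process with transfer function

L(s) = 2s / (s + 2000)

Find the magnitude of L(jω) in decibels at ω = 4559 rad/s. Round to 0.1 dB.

5.3 dB

At s = jω = j4559:
zero at origin: s = j4559 → |·| = 4559, ∠ = 90.00°
pole (s+2000): 2000 + j4559 → |·| = √(2000²+4559²) = √24784481 ≈ 4978.4, ∠ = arctan(4559/2000) ≈ 66.31°
|L| = 2 · 4559 / 4978.4 ≈ 1.8315
Gain = 20 log₁₀(1.8315) ≈ 5.26 dB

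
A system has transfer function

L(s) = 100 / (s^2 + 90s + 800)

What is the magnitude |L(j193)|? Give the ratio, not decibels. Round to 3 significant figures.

0.00248

Substitute s = j193:
Numerator: 100 = 100 + j0
Denominator: (j193)^2 + 90(j193) + 800 = -36449 + j17370
|N| = √(100² + 0²) ≈ 100, ∠N ≈ 0.00°
|D| = √(36449² + 17370²) ≈ 40376, ∠D ≈ 154.52°
|L| = 100 / 40376 ≈ 0.0024767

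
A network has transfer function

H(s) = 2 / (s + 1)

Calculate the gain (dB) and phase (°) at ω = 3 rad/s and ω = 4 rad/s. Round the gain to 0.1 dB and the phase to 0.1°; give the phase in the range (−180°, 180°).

At s = jω = j3:
pole (s+1): 1 + j3 → |·| = √(1²+3²) = √10 ≈ 3.1623, ∠ = arctan(3/1) ≈ 71.57°
|H| = 2 / 3.1623 ≈ 0.63245
Gain = 20 log₁₀(0.63245) ≈ -3.98 dB
∠H = 0.00° − 71.57° = -71.57°

At s = jω = j4:
pole (s+1): 1 + j4 → |·| = √(1²+4²) = √17 ≈ 4.1231, ∠ = arctan(4/1) ≈ 75.96°
|H| = 2 / 4.1231 ≈ 0.48507
Gain = 20 log₁₀(0.48507) ≈ -6.28 dB
∠H = 0.00° − 75.96° = -75.96°

ω = 3: -4.0 dB, -71.6°; ω = 4: -6.3 dB, -76.0°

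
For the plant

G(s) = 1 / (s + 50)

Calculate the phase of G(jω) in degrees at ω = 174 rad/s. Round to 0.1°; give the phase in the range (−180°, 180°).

-74.0°

Substitute s = j174:
Numerator: 1 = 1 + j0
Denominator: (j174) + 50 = 50 + j174
|N| = √(1² + 0²) ≈ 1, ∠N ≈ 0.00°
|D| = √(50² + 174²) ≈ 181.04, ∠D ≈ 73.97°
∠G = 0.00° − 73.97° = -73.97°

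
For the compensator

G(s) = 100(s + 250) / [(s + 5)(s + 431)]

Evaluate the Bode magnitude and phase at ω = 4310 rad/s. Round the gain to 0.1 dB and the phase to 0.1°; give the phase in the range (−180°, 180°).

At s = jω = j4310:
zero (s+250): 250 + j4310 → |·| = √(250²+4310²) = √18638600 ≈ 4317.2, ∠ = arctan(4310/250) ≈ 86.68°
pole (s+5): 5 + j4310 → |·| = √(5²+4310²) = √18576125 ≈ 4310, ∠ = arctan(4310/5) ≈ 89.93°
pole (s+431): 431 + j4310 → |·| = √(431²+4310²) = √18761861 ≈ 4331.5, ∠ = arctan(4310/431) ≈ 84.29°
|G| = 100 · 4317.2 / 1.8669e+07 ≈ 0.023125
Gain = 20 log₁₀(0.023125) ≈ -32.72 dB
∠G = 86.68° − 174.22° = -87.54°

-32.7 dB, -87.5°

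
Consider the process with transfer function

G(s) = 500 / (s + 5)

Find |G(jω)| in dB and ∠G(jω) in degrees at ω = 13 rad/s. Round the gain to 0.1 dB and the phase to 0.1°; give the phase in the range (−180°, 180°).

At s = jω = j13:
pole (s+5): 5 + j13 → |·| = √(5²+13²) = √194 ≈ 13.928, ∠ = arctan(13/5) ≈ 68.96°
|G| = 500 / 13.928 ≈ 35.899
Gain = 20 log₁₀(35.899) ≈ 31.10 dB
∠G = 0.00° − 68.96° = -68.96°

31.1 dB, -69.0°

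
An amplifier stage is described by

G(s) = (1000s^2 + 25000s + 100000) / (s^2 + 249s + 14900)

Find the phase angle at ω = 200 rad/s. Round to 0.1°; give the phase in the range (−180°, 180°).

Substitute s = j200:
Numerator: 1000(j200)^2 + 25000(j200) + 100000 = -39900000 + j5000000
Denominator: (j200)^2 + 249(j200) + 14900 = -25100 + j49800
|N| = √(39900000² + 5000000²) ≈ 4.0212e+07, ∠N ≈ 172.86°
|D| = √(25100² + 49800²) ≈ 55768, ∠D ≈ 116.75°
∠G = 172.86° − 116.75° = 56.11°

56.1°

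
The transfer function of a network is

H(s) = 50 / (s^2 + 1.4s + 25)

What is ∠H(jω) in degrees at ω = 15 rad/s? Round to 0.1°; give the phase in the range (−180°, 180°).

At s = jω = j15:
quadratic: (j15)² + 1.4·j15 + 25 = -200 + j21 → |·| ≈ 201.1, ∠ ≈ 174.01°
∠H = 0.00° − 174.01° = -174.01°

-174.0°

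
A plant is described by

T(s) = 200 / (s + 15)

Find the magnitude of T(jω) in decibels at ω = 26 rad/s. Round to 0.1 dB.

16.5 dB

At s = jω = j26:
pole (s+15): 15 + j26 → |·| = √(15²+26²) = √901 ≈ 30.017, ∠ = arctan(26/15) ≈ 60.02°
|T| = 200 / 30.017 ≈ 6.6629
Gain = 20 log₁₀(6.6629) ≈ 16.47 dB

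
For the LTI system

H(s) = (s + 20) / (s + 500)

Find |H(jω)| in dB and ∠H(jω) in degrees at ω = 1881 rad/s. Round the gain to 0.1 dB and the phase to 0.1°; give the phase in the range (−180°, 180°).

-0.3 dB, 14.3°

At s = jω = j1881:
zero (s+20): 20 + j1881 → |·| = √(20²+1881²) = √3538561 ≈ 1881.1, ∠ = arctan(1881/20) ≈ 89.39°
pole (s+500): 500 + j1881 → |·| = √(500²+1881²) = √3788161 ≈ 1946.3, ∠ = arctan(1881/500) ≈ 75.11°
|H| = 1 · 1881.1 / 1946.3 ≈ 0.9665
Gain = 20 log₁₀(0.9665) ≈ -0.30 dB
∠H = 89.39° − 75.11° = 14.28°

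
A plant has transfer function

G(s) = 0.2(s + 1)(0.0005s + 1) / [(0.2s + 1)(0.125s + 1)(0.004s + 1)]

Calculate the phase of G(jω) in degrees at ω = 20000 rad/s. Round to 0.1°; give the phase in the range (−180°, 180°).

-95.0°

At ω = 20000 rad/s:
zero (1 + j20000·1) = 1 + j20000 → |·| ≈ 20000, ∠ ≈ 90.00°
zero (1 + j20000·0.0005) = 1 + j10 → |·| ≈ 10.05, ∠ ≈ 84.29°
pole (1 + j20000·0.2) = 1 + j4000 → |·| ≈ 4000, ∠ ≈ 89.99°
pole (1 + j20000·0.125) = 1 + j2500 → |·| ≈ 2500, ∠ ≈ 89.98°
pole (1 + j20000·0.004) = 1 + j80 → |·| ≈ 80.006, ∠ ≈ 89.28°
∠G = (90.00° + 84.29°) − (89.99° + 89.98° + 89.28°) = -94.96°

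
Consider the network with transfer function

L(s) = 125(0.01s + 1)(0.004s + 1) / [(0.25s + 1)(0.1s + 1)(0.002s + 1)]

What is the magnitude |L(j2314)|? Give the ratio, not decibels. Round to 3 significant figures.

At ω = 2314 rad/s:
zero (1 + j2314·0.01) = 1 + j23.14 → |·| ≈ 23.162, ∠ ≈ 87.53°
zero (1 + j2314·0.004) = 1 + j9.256 → |·| ≈ 9.3099, ∠ ≈ 83.83°
pole (1 + j2314·0.25) = 1 + j578.5 → |·| ≈ 578.5, ∠ ≈ 89.90°
pole (1 + j2314·0.1) = 1 + j231.4 → |·| ≈ 231.4, ∠ ≈ 89.75°
pole (1 + j2314·0.002) = 1 + j4.628 → |·| ≈ 4.7348, ∠ ≈ 77.81°
|L| = 125 · 23.162 · 9.3099 / (578.5 · 231.4 · 4.7348) ≈ 0.042527

0.0425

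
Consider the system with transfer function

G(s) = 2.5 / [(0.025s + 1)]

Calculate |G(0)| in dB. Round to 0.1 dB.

G(0) = 2.5 · 1 / 1 = 2.5
20 log₁₀(2.5) ≈ 7.96 dB

8.0 dB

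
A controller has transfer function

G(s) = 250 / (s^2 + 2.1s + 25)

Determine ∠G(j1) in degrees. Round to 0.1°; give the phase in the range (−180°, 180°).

At s = jω = j1:
quadratic: (j1)² + 2.1·j1 + 25 = 24 + j2.1 → |·| ≈ 24.092, ∠ ≈ 5.00°
∠G = 0.00° − 5.00° = -5.00°

-5.0°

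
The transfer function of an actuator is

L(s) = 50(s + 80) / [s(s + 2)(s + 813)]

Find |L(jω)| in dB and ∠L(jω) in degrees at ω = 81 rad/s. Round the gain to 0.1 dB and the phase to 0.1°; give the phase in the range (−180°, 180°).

At s = jω = j81:
zero (s+80): 80 + j81 → |·| = √(80²+81²) = √12961 ≈ 113.85, ∠ = arctan(81/80) ≈ 45.36°
pole (s+2): 2 + j81 → |·| = √(2²+81²) = √6565 ≈ 81.025, ∠ = arctan(81/2) ≈ 88.59°
pole (s+813): 813 + j81 → |·| = √(813²+81²) = √667530 ≈ 817.03, ∠ = arctan(81/813) ≈ 5.69°
pole at origin: |s| = 81, ∠ = 90.00° (in denominator)
|L| = 50 · 113.85 / 5.3622e+06 ≈ 0.0010616
Gain = 20 log₁₀(0.0010616) ≈ -59.48 dB
∠L = 45.36° − 184.28° = -138.92°

-59.5 dB, -138.9°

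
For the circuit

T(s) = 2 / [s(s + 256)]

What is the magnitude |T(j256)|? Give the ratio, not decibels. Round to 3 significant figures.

At s = jω = j256:
pole (s+256): 256 + j256 → |·| = √(256²+256²) = √131072 ≈ 362.04, ∠ = arctan(256/256) ≈ 45.00°
pole at origin: |s| = 256, ∠ = 90.00° (in denominator)
|T| = 2 / 92682 ≈ 2.1579e-05

2.16e-05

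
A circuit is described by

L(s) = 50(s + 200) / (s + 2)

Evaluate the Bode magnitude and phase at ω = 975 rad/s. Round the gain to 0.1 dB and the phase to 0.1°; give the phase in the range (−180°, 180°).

34.2 dB, -11.5°

At s = jω = j975:
zero (s+200): 200 + j975 → |·| = √(200²+975²) = √990625 ≈ 995.3, ∠ = arctan(975/200) ≈ 78.41°
pole (s+2): 2 + j975 → |·| = √(2²+975²) = √950629 ≈ 975, ∠ = arctan(975/2) ≈ 89.88°
|L| = 50 · 995.3 / 975 ≈ 51.041
Gain = 20 log₁₀(51.041) ≈ 34.16 dB
∠L = 78.41° − 89.88° = -11.47°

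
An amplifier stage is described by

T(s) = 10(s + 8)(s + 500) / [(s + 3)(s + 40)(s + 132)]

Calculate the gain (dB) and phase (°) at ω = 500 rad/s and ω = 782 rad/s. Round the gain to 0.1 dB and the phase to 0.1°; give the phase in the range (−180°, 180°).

At s = jω = j500:
zero (s+8): 8 + j500 → |·| = √(8²+500²) = √250064 ≈ 500.06, ∠ = arctan(500/8) ≈ 89.08°
zero (s+500): 500 + j500 → |·| = √(500²+500²) = √500000 ≈ 707.11, ∠ = arctan(500/500) ≈ 45.00°
pole (s+3): 3 + j500 → |·| = √(3²+500²) = √250009 ≈ 500.01, ∠ = arctan(500/3) ≈ 89.66°
pole (s+40): 40 + j500 → |·| = √(40²+500²) = √251600 ≈ 501.6, ∠ = arctan(500/40) ≈ 85.43°
pole (s+132): 132 + j500 → |·| = √(132²+500²) = √267424 ≈ 517.13, ∠ = arctan(500/132) ≈ 75.21°
|T| = 10 · 3.536e+05 / 1.297e+08 ≈ 0.027263
Gain = 20 log₁₀(0.027263) ≈ -31.29 dB
∠T = 134.08° − 250.30° = -116.22°

At s = jω = j782:
zero (s+8): 8 + j782 → |·| = √(8²+782²) = √611588 ≈ 782.04, ∠ = arctan(782/8) ≈ 89.41°
zero (s+500): 500 + j782 → |·| = √(500²+782²) = √861524 ≈ 928.18, ∠ = arctan(782/500) ≈ 57.41°
pole (s+3): 3 + j782 → |·| = √(3²+782²) = √611533 ≈ 782.01, ∠ = arctan(782/3) ≈ 89.78°
pole (s+40): 40 + j782 → |·| = √(40²+782²) = √613124 ≈ 783.02, ∠ = arctan(782/40) ≈ 87.07°
pole (s+132): 132 + j782 → |·| = √(132²+782²) = √628948 ≈ 793.06, ∠ = arctan(782/132) ≈ 80.42°
|T| = 10 · 7.2587e+05 / 4.8561e+08 ≈ 0.014948
Gain = 20 log₁₀(0.014948) ≈ -36.51 dB
∠T = 146.82° − 257.27° = -110.45°

ω = 500: -31.3 dB, -116.2°; ω = 782: -36.5 dB, -110.5°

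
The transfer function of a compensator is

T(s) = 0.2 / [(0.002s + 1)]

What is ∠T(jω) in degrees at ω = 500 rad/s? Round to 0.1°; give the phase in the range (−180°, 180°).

At ω = 500 rad/s:
pole (1 + j500·0.002) = 1 + j1 → |·| ≈ 1.4142, ∠ ≈ 45.00°
∠T = (0°) − (45.00°) = -45.00°

-45.0°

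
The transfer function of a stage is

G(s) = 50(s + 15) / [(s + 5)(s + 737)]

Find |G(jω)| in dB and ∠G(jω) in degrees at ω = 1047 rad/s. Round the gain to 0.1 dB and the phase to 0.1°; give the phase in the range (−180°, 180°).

-28.2 dB, -55.4°

At s = jω = j1047:
zero (s+15): 15 + j1047 → |·| = √(15²+1047²) = √1096434 ≈ 1047.1, ∠ = arctan(1047/15) ≈ 89.18°
pole (s+5): 5 + j1047 → |·| = √(5²+1047²) = √1096234 ≈ 1047, ∠ = arctan(1047/5) ≈ 89.73°
pole (s+737): 737 + j1047 → |·| = √(737²+1047²) = √1639378 ≈ 1280.4, ∠ = arctan(1047/737) ≈ 54.86°
|G| = 50 · 1047.1 / 1.3406e+06 ≈ 0.039053
Gain = 20 log₁₀(0.039053) ≈ -28.17 dB
∠G = 89.18° − 144.59° = -55.41°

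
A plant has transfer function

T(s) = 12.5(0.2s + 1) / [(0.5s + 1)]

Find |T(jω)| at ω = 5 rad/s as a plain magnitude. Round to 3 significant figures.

At ω = 5 rad/s:
zero (1 + j5·0.2) = 1 + j1 → |·| ≈ 1.4142, ∠ ≈ 45.00°
pole (1 + j5·0.5) = 1 + j2.5 → |·| ≈ 2.6926, ∠ ≈ 68.20°
|T| = 12.5 · 1.4142 / (2.6926) ≈ 6.5652

6.57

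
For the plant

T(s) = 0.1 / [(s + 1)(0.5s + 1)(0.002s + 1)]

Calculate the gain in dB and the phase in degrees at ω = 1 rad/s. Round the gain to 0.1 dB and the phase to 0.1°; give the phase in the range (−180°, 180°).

-24.0 dB, -71.7°

At ω = 1 rad/s:
pole (1 + j1·1) = 1 + j1 → |·| ≈ 1.4142, ∠ ≈ 45.00°
pole (1 + j1·0.5) = 1 + j0.5 → |·| ≈ 1.118, ∠ ≈ 26.57°
pole (1 + j1·0.002) = 1 + j0.002 → |·| ≈ 1, ∠ ≈ 0.11°
|T| = 0.1 · 1 / (1.4142 · 1.118 · 1) ≈ 0.063248
Gain = 20 log₁₀(0.063248) ≈ -23.98 dB
∠T = (0°) − (45.00° + 26.57° + 0.11°) = -71.68°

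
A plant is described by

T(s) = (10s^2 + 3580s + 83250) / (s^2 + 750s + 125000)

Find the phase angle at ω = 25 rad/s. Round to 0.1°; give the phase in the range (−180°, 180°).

Substitute s = j25:
Numerator: 10(j25)^2 + 3580(j25) + 83250 = 77000 + j89500
Denominator: (j25)^2 + 750(j25) + 125000 = 124375 + j18750
|N| = √(77000² + 89500²) ≈ 1.1806e+05, ∠N ≈ 49.29°
|D| = √(124375² + 18750²) ≈ 1.2578e+05, ∠D ≈ 8.57°
∠T = 49.29° − 8.57° = 40.72°

40.7°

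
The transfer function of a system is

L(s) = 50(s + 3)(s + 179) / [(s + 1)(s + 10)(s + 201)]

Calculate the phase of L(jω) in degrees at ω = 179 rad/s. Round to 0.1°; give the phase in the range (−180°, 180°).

-84.1°

At s = jω = j179:
zero (s+3): 3 + j179 → |·| = √(3²+179²) = √32050 ≈ 179.03, ∠ = arctan(179/3) ≈ 89.04°
zero (s+179): 179 + j179 → |·| = √(179²+179²) = √64082 ≈ 253.14, ∠ = arctan(179/179) ≈ 45.00°
pole (s+1): 1 + j179 → |·| = √(1²+179²) = √32042 ≈ 179, ∠ = arctan(179/1) ≈ 89.68°
pole (s+10): 10 + j179 → |·| = √(10²+179²) = √32141 ≈ 179.28, ∠ = arctan(179/10) ≈ 86.80°
pole (s+201): 201 + j179 → |·| = √(201²+179²) = √72442 ≈ 269.15, ∠ = arctan(179/201) ≈ 41.69°
∠L = 134.04° − 218.17° = -84.13°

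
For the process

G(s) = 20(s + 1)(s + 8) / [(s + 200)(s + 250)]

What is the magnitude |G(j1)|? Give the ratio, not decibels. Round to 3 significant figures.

0.00456

At s = jω = j1:
zero (s+1): 1 + j1 → |·| = √(1²+1²) = √2 ≈ 1.4142, ∠ = arctan(1/1) ≈ 45.00°
zero (s+8): 8 + j1 → |·| = √(8²+1²) = √65 ≈ 8.0623, ∠ = arctan(1/8) ≈ 7.13°
pole (s+200): 200 + j1 → |·| = √(200²+1²) = √40001 ≈ 200, ∠ = arctan(1/200) ≈ 0.29°
pole (s+250): 250 + j1 → |·| = √(250²+1²) = √62501 ≈ 250, ∠ = arctan(1/250) ≈ 0.23°
|G| = 20 · 11.402 / 50000 ≈ 0.0045608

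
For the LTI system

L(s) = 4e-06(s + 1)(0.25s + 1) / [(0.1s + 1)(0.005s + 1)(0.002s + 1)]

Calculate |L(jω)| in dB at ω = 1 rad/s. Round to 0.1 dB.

At ω = 1 rad/s:
zero (1 + j1·1) = 1 + j1 → |·| ≈ 1.4142, ∠ ≈ 45.00°
zero (1 + j1·0.25) = 1 + j0.25 → |·| ≈ 1.0308, ∠ ≈ 14.04°
pole (1 + j1·0.1) = 1 + j0.1 → |·| ≈ 1.005, ∠ ≈ 5.71°
pole (1 + j1·0.005) = 1 + j0.005 → |·| ≈ 1, ∠ ≈ 0.29°
pole (1 + j1·0.002) = 1 + j0.002 → |·| ≈ 1, ∠ ≈ 0.11°
|L| = 4e-06 · 1.4142 · 1.0308 / (1.005 · 1 · 1) ≈ 5.802e-06
Gain = 20 log₁₀(5.802e-06) ≈ -104.73 dB

-104.7 dB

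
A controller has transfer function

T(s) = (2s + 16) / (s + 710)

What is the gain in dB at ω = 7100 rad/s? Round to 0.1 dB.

Substitute s = j7100:
Numerator: 2(j7100) + 16 = 16 + j14200
Denominator: (j7100) + 710 = 710 + j7100
|N| = √(16² + 14200²) ≈ 14200, ∠N ≈ 89.94°
|D| = √(710² + 7100²) ≈ 7135.4, ∠D ≈ 84.29°
|T| = 14200 / 7135.4 ≈ 1.9901
Gain = 20 log₁₀(1.9901) ≈ 5.98 dB

6.0 dB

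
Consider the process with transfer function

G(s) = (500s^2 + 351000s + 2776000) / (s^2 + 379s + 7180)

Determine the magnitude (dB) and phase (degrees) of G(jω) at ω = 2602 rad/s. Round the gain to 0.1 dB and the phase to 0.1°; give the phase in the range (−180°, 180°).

54.2 dB, -6.8°

Substitute s = j2602:
Numerator: 500(j2602)^2 + 351000(j2602) + 2776000 = -3382426000 + j913302000
Denominator: (j2602)^2 + 379(j2602) + 7180 = -6763224 + j986158
|N| = √(3382426000² + 913302000²) ≈ 3.5036e+09, ∠N ≈ 164.89°
|D| = √(6763224² + 986158²) ≈ 6.8347e+06, ∠D ≈ 171.70°
|G| = 3.5036e+09 / 6.8347e+06 ≈ 512.62
Gain = 20 log₁₀(512.62) ≈ 54.20 dB
∠G = 164.89° − 171.70° = -6.81°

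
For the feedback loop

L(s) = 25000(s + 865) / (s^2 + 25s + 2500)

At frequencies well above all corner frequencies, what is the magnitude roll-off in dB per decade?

-20 dB/decade

Each pole contributes −20 dB/decade at high frequency; each zero contributes +20 dB/decade.
Net: 1 zero(s) − 2 pole(s) → -20 dB/decade.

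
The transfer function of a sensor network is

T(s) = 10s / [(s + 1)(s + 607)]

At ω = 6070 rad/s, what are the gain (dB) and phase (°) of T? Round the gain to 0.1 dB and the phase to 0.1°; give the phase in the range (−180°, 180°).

-55.7 dB, -84.3°

At s = jω = j6070:
zero at origin: s = j6070 → |·| = 6070, ∠ = 90.00°
pole (s+1): 1 + j6070 → |·| = √(1²+6070²) = √36844901 ≈ 6070, ∠ = arctan(6070/1) ≈ 89.99°
pole (s+607): 607 + j6070 → |·| = √(607²+6070²) = √37213349 ≈ 6100.3, ∠ = arctan(6070/607) ≈ 84.29°
|T| = 10 · 6070 / 3.7029e+07 ≈ 0.0016393
Gain = 20 log₁₀(0.0016393) ≈ -55.71 dB
∠T = 90.00° − 174.28° = -84.28°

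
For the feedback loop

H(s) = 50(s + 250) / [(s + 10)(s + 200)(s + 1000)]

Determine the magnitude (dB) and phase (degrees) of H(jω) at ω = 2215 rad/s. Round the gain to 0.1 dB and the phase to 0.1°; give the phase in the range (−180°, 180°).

-100.6 dB, -156.7°

At s = jω = j2215:
zero (s+250): 250 + j2215 → |·| = √(250²+2215²) = √4968725 ≈ 2229.1, ∠ = arctan(2215/250) ≈ 83.56°
pole (s+10): 10 + j2215 → |·| = √(10²+2215²) = √4906325 ≈ 2215, ∠ = arctan(2215/10) ≈ 89.74°
pole (s+200): 200 + j2215 → |·| = √(200²+2215²) = √4946225 ≈ 2224, ∠ = arctan(2215/200) ≈ 84.84°
pole (s+1000): 1000 + j2215 → |·| = √(1000²+2215²) = √5906225 ≈ 2430.3, ∠ = arctan(2215/1000) ≈ 65.70°
|H| = 50 · 2229.1 / 1.1972e+10 ≈ 9.3096e-06
Gain = 20 log₁₀(9.3096e-06) ≈ -100.62 dB
∠H = 83.56° − 240.28° = -156.72°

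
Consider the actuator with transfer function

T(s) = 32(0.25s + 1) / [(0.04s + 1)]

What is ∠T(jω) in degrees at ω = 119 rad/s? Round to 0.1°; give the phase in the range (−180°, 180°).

9.9°

At ω = 119 rad/s:
zero (1 + j119·0.25) = 1 + j29.75 → |·| ≈ 29.767, ∠ ≈ 88.07°
pole (1 + j119·0.04) = 1 + j4.76 → |·| ≈ 4.8639, ∠ ≈ 78.14°
∠T = (88.07°) − (78.14°) = 9.93°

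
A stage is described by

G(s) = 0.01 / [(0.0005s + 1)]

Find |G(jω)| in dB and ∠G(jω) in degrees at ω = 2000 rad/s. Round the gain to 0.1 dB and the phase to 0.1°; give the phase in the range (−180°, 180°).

At ω = 2000 rad/s:
pole (1 + j2000·0.0005) = 1 + j1 → |·| ≈ 1.4142, ∠ ≈ 45.00°
|G| = 0.01 · 1 / (1.4142) ≈ 0.0070711
Gain = 20 log₁₀(0.0070711) ≈ -43.01 dB
∠G = (0°) − (45.00°) = -45.00°

-43.0 dB, -45.0°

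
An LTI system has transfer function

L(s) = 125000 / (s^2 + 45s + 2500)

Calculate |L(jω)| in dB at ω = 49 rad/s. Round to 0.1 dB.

At s = jω = j49:
quadratic: (j49)² + 45·j49 + 2500 = 99 + j2205 → |·| ≈ 2207.2, ∠ ≈ 87.43°
|L| = 125000 / 2207.2 ≈ 56.633
Gain = 20 log₁₀(56.633) ≈ 35.06 dB

35.1 dB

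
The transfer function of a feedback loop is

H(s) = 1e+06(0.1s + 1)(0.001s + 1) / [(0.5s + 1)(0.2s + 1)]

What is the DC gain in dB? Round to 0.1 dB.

120.0 dB

H(0) = 1e+06 · 1 / 1 = 1e+06
20 log₁₀(1e+06) ≈ 120.00 dB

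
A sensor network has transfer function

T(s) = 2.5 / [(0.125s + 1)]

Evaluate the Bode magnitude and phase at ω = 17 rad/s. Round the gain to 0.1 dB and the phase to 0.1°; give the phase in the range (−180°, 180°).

0.5 dB, -64.8°

At ω = 17 rad/s:
pole (1 + j17·0.125) = 1 + j2.125 → |·| ≈ 2.3485, ∠ ≈ 64.80°
|T| = 2.5 · 1 / (2.3485) ≈ 1.0645
Gain = 20 log₁₀(1.0645) ≈ 0.54 dB
∠T = (0°) − (64.80°) = -64.80°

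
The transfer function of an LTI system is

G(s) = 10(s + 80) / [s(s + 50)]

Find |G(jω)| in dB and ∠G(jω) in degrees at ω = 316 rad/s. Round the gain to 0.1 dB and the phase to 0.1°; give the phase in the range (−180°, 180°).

At s = jω = j316:
zero (s+80): 80 + j316 → |·| = √(80²+316²) = √106256 ≈ 325.97, ∠ = arctan(316/80) ≈ 75.79°
pole (s+50): 50 + j316 → |·| = √(50²+316²) = √102356 ≈ 319.93, ∠ = arctan(316/50) ≈ 81.01°
pole at origin: |s| = 316, ∠ = 90.00° (in denominator)
|G| = 10 · 325.97 / 1.011e+05 ≈ 0.032242
Gain = 20 log₁₀(0.032242) ≈ -29.83 dB
∠G = 75.79° − 171.01° = -95.22°

-29.8 dB, -95.2°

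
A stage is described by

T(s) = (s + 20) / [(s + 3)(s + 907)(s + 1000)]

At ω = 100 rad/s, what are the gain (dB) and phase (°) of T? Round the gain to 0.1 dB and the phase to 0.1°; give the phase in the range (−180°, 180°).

-119.1 dB, -21.6°

At s = jω = j100:
zero (s+20): 20 + j100 → |·| = √(20²+100²) = √10400 ≈ 101.98, ∠ = arctan(100/20) ≈ 78.69°
pole (s+3): 3 + j100 → |·| = √(3²+100²) = √10009 ≈ 100.04, ∠ = arctan(100/3) ≈ 88.28°
pole (s+907): 907 + j100 → |·| = √(907²+100²) = √832649 ≈ 912.5, ∠ = arctan(100/907) ≈ 6.29°
pole (s+1000): 1000 + j100 → |·| = √(1000²+100²) = √1010000 ≈ 1005, ∠ = arctan(100/1000) ≈ 5.71°
|T| = 1 · 101.98 / 9.1743e+07 ≈ 1.1116e-06
Gain = 20 log₁₀(1.1116e-06) ≈ -119.08 dB
∠T = 78.69° − 100.28° = -21.59°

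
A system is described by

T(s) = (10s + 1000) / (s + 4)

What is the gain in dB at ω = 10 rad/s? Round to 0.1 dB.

Substitute s = j10:
Numerator: 10(j10) + 1000 = 1000 + j100
Denominator: (j10) + 4 = 4 + j10
|N| = √(1000² + 100²) ≈ 1005, ∠N ≈ 5.71°
|D| = √(4² + 10²) ≈ 10.77, ∠D ≈ 68.20°
|T| = 1005 / 10.77 ≈ 93.315
Gain = 20 log₁₀(93.315) ≈ 39.40 dB

39.4 dB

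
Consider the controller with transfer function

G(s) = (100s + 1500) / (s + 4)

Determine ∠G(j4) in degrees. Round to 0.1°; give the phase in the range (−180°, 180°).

Substitute s = j4:
Numerator: 100(j4) + 1500 = 1500 + j400
Denominator: (j4) + 4 = 4 + j4
|N| = √(1500² + 400²) ≈ 1552.4, ∠N ≈ 14.93°
|D| = √(4² + 4²) ≈ 5.6569, ∠D ≈ 45.00°
∠G = 14.93° − 45.00° = -30.07°

-30.1°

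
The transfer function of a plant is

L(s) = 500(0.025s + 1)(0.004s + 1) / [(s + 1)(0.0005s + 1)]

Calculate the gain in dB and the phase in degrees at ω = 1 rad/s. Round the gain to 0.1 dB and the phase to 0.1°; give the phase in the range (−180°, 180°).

51.0 dB, -43.4°

At ω = 1 rad/s:
zero (1 + j1·0.025) = 1 + j0.025 → |·| ≈ 1.0003, ∠ ≈ 1.43°
zero (1 + j1·0.004) = 1 + j0.004 → |·| ≈ 1, ∠ ≈ 0.23°
pole (1 + j1·1) = 1 + j1 → |·| ≈ 1.4142, ∠ ≈ 45.00°
pole (1 + j1·0.0005) = 1 + j0.0005 → |·| ≈ 1, ∠ ≈ 0.03°
|L| = 500 · 1.0003 · 1 / (1.4142 · 1) ≈ 353.66
Gain = 20 log₁₀(353.66) ≈ 50.97 dB
∠L = (1.43° + 0.23°) − (45.00° + 0.03°) = -43.37°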